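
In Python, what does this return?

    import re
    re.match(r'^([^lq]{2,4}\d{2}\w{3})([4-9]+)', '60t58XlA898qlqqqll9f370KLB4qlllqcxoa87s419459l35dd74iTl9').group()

'60t58XlA898'

With `match`, the pattern is implicitly anchored at the beginning.
The match spans [0:11] → '60t58XlA898'.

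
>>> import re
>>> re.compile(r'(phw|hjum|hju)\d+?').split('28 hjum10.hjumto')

['28 ', 'hjum', '0.hjumto']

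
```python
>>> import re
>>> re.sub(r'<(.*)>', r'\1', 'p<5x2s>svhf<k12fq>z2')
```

'p5x2s>svhf<k12fqz2'

The replacement refers to a captured group, so each match is rewritten using its own captured text.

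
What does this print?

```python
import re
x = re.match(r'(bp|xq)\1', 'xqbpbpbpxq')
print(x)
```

None

After group 1 captures some text, `\1` only succeeds where that same text appears again.
`re.match` only tries the pattern at the start of the string.
Here the pattern fails at index 0, so the call returns None.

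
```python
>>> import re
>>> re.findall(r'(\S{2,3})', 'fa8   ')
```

The pattern matches 2 to 3 of a non-whitespace character (captured).
Matches: at [0:3] match 'fa8', group 1 = 'fa8'.
With a single group, `findall` returns only what that group captured — 1 item.

['fa8']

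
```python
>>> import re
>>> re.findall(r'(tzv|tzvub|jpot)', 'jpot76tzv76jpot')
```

['jpot', 'tzv', 'jpot']

Walking the string: at [0:4] match 'jpot', group 1 = 'jpot'; at [6:9] match 'tzv', group 1 = 'tzv'; at [11:15] match 'jpot', group 1 = 'jpot'.
One capturing group, so `findall` returns just the captured substring from each match — 3 in all.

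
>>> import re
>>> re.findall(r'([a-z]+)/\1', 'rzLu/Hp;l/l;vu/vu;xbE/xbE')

['l', 'vu']

`\1` is not a pattern — it's the concrete string captured by group 1, re-applied verbatim.
Because there's exactly one group, `findall` drops the full match and keeps group 1 from each hit.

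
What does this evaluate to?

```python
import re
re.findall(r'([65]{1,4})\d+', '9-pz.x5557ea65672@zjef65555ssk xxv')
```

['555', '656', '6555']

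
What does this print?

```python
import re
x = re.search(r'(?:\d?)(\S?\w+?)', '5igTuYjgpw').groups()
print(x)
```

The match spans [0:3] → '5ig'.
Captured: group 1 = 'ig'.

('ig',)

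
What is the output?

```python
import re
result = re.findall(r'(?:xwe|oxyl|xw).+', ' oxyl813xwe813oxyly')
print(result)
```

Since nothing is captured, `findall` lists the 1 matched substring directly.

['oxyl813xwe813oxyly']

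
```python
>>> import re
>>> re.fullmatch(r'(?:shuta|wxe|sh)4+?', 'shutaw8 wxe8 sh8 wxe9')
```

`re.fullmatch` requires the pattern to consume the entire string.
Here the pattern can't cover the whole string, so the call returns None.

None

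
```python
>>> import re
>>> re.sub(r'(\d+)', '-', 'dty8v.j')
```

This matches one or more of a digit (captured).
Each match is replaced by '-'.

'dty-v.j'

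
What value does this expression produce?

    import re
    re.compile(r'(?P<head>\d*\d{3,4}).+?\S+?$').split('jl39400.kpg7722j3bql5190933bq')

['jl', '39400', '']

`re.split` interleaves the captured-group text with the surrounding fragments.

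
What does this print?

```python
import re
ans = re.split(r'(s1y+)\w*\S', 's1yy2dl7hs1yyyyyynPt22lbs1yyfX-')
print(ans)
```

This matches the literal 's1', then one or more of a literal 'y' (captured); then zero or more of a word character, then a non-whitespace character.
Matches to split on: at [0:31] → 's1yy2dl7hs1yyyyyynPt22lbs1yyfX-'.
Because the pattern has a capturing group, `split` also inserts each captured text between the pieces.

['', 's1yy', '']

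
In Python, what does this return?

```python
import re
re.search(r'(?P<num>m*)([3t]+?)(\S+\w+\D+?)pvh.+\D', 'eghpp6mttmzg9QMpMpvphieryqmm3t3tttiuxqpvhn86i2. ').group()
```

'mttmzg9QMpMpvphieryqmm3t3tttiuxqpvhn86i2. '

This matches zero or more of a literal 'm' (captured as 'num'); then one or more of one of [3t] (lazy) (captured); then one or more of a non-whitespace character, then one or more of a word character, then one or more of a non-digit (lazy) (captured); then the literal 'pvh', then one or more of any character, then a non-digit.
Unlike `match`, `search` isn't anchored — it looks for the pattern anywhere in the string.
The match spans [6:48] → 'mttmzg9QMpMpvphieryqmm3t3tttiuxqpvhn86i2. '.
Captured: group 1 = 'm', group 2 = 't', group 3 = 'tmzg9QMpMpvphieryqmm3t3tttiuxq'.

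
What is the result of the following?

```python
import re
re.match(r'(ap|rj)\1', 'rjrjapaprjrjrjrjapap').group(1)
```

A backreference is literal: `\1` must see the identical characters the first group matched.
With `match`, the pattern is implicitly anchored at the beginning.
The match spans [0:4] → 'rjrj'.
Captured: group 1 = 'rj'.

'rj'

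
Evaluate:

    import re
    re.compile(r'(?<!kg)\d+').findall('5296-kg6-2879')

The negative lookaround is zero-width — it rules out positions where the adjacent text would match, without consuming anything.
Walking the string: at [0:4] → '5296'; at [9:13] → '2879'.
`findall` yields the raw match text (2 of them) because the pattern has no groups.

['5296', '2879']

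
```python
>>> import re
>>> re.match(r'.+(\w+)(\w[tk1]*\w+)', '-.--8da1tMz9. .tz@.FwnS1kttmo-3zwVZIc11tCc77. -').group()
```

'-.--8da1tMz9. .tz@.FwnS1kttmo-3zwVZIc11tCc77'

The pattern matches one or more of any character; then one or more of a word character (captured); then a word character, then zero or more of one of [tk1], then one or more of a word character (captured).
`match` is anchored at position 0; if the pattern doesn't fit there, it returns None.
The match spans [0:44] → '-.--8da1tMz9. .tz@.FwnS1kttmo-3zwVZIc11tCc77'.
Captured: group 1 = 'c', group 2 = '77'.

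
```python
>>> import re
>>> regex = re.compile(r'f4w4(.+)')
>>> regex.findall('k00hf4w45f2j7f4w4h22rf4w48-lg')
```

['5f2j7f4w4h22rf4w48-lg']

Pattern: the literal 'f4w', then a literal '4'; then one or more of any character (captured).
Scanning left to right: at [4:29] match 'f4w45f2j7f4w4h22rf4w48-lg', group 1 = '5f2j7f4w4h22rf4w48-lg'.
One capturing group, so `findall` returns just the captured substring from the one match — 1 in all.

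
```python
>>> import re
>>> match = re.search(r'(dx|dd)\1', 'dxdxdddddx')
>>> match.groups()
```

('dx',)

After group 1 captures some text, `\1` only succeeds where that same text appears again.
`re.search` tries every starting position until one works.
The match spans [0:4] → 'dxdx'.
Captured: group 1 = 'dx'.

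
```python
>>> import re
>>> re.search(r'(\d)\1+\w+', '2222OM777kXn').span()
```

After group 1 captures some text, `\1` only succeeds where that same text appears again.
Unlike `match`, `search` isn't anchored — it looks for the pattern anywhere in the string.
The match spans [0:12] → '2222OM777kXn'.
Captured: group 1 = '2'.

(0, 12)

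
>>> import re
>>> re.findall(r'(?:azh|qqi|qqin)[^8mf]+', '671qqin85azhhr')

Matches: at [3:7] → 'qqin'; at [9:14] → 'azhhr'.
`findall` yields the raw match text (2 of them) because the pattern has no groups.

['qqin', 'azhhr']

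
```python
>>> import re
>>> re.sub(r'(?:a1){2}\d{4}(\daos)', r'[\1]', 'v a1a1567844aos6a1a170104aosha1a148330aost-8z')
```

'v a1a1567844aos6[4aos]h[0aos]t-8z'

The pattern matches the literal 'a1' repeated 2 times, then exactly 4 of a digit; then a digit, then the literal 'aos' (captured).
Matches: at [16:28] → 'a1a170104aos'; at [29:41] → 'a1a148330aos'.
The replacement refers to a captured group, so each match is rewritten using its own captured text.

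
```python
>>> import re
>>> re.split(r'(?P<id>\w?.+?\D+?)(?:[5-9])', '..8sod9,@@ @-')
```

This matches optionally a word character, then one or more of any character (lazy), then one or more of a non-digit (lazy) (captured as 'id'); then a character in [5-9] (non-capturing group).
Lazy quantifiers expand one character at a time until the remainder of the pattern can match.
Matches to split on: at [0:3] → '..8'; at [3:7] → 'sod9'.
Because the pattern has a capturing group, `split` also inserts each captured text between the pieces.

['', '..', '', 'sod', ',@@ @-']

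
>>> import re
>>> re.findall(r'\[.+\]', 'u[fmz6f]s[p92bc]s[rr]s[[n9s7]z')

['[fmz6f]s[p92bc]s[rr]s[[n9s7]']

`findall` yields the raw match text (1 of them) because the pattern has no groups.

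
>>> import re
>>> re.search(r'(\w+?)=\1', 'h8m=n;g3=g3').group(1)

`\1` has to match the exact text group 1 already captured.
Unlike `match`, `search` isn't anchored — it looks for the pattern anywhere in the string.
The match spans [6:11] → 'g3=g3'.
Captured: group 1 = 'g3'.

'g3'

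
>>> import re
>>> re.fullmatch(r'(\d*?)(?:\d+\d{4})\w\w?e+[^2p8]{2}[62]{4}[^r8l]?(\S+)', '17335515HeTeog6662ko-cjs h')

None

`fullmatch` succeeds only if the pattern covers the string from start to end.
Here the pattern can't cover the whole string, so the call returns None.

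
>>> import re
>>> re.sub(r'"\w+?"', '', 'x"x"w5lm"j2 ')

`sub` substitutes '' at each match site.

'xw5lm"j2 '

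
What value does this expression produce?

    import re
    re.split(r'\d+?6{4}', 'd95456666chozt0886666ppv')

['d', 'chozt', 'ppv']

The pattern matches one or more of a digit (lazy); then exactly 4 of a literal '6'.
Splitting on the pattern gives 3 pieces.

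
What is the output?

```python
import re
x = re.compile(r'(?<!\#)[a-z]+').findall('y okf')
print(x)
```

['y', 'okf']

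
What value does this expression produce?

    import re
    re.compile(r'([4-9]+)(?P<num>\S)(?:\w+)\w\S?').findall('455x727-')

The pattern matches one or more of a character in [4-9] (captured); then a non-whitespace character (captured as 'num'); then one or more of a word character (non-capturing group); then a word character, then optionally a non-whitespace character.
`findall` packs the 2 group values into a tuple for every match.

[('455', 'x')]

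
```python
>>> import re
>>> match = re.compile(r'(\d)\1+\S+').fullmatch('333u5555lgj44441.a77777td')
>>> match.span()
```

(0, 25)

The backreference `\1` re-matches whatever the first group consumed, character for character.
`fullmatch` succeeds only if the pattern covers the string from start to end.
The match spans [0:25] → '333u5555lgj44441.a77777td'.
Captured: group 1 = '3'.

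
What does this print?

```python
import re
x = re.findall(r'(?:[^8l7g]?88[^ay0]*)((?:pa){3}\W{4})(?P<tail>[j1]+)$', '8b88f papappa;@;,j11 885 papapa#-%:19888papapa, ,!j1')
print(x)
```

This matches optionally any character except [8l7g], then the literal '88', then zero or more of any character except [ay0] (non-capturing group); then the literal 'pa' repeated 3 times, then exactly 4 of a non-word character (captured); then one or more of one of [j1] (captured as 'tail'); then anchored at the end.
Scanning left to right: at [36:52] match '9888papapa, ,!j1', groups = ('papapa, ,!', 'j1').
`findall` packs the 2 group values into a tuple for every match.

[('papapa, ,!', 'j1')]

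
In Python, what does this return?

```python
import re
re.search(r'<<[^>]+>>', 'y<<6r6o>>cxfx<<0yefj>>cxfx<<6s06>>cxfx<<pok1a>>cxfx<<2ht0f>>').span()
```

(1, 9)

`re.search` tries every starting position until one works.
The match spans [1:9] → '<<6r6o>>'.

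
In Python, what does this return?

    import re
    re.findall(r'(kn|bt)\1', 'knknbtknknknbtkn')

['kn', 'kn']

After group 1 captures some text, `\1` only succeeds where that same text appears again.
`findall` collects group 1 from each match (2 total).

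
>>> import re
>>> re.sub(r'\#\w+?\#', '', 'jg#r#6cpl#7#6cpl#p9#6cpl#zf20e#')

'jg6cpl6cpl6cpl'

Matches: at [2:5] → '#r#'; at [9:12] → '#7#'; at [16:20] → '#p9#'; at [24:31] → '#zf20e#'.
Each match is replaced by ''.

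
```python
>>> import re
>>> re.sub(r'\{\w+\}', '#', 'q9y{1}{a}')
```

'q9y##'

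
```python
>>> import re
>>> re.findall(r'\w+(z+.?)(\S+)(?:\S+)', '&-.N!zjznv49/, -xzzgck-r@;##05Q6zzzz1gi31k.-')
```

[('zn', 'v49/'), ('zg', 'ck-r@;##05Q6zzzz1gi31k.')]

Pattern: one or more of a word character; then one or more of a literal 'z', then optionally any character (captured); then one or more of a non-whitespace character (captured); then one or more of a non-whitespace character (non-capturing group).
Matches: at [5:14] match 'zjznv49/,', groups = ('zn', 'v49/'); at [16:44] match 'xzzgck-r@;##05Q6zzzz1gi31k.-', groups = ('zg', 'ck-r@;##05Q6zzzz1gi31k.').
2 groups means each result is a tuple of 2 captured strings — 2 here.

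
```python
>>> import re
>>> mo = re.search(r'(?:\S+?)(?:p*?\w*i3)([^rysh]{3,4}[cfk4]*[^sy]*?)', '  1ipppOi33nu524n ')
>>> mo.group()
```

'1ipppOi33nu5'

Pattern: one or more of a non-whitespace character (lazy) (non-capturing group); then zero or more of a literal 'p' (lazy), then zero or more of a word character, then the literal 'i3' (non-capturing group); then 3 to 4 of any character except [rysh], then zero or more of one of [cfk4], then zero or more of any character except [sy] (lazy) (captured).
The `?` after the quantifier makes it lazy — it takes as little as possible before letting the rest of the pattern try.
`re.search` scans for the first position where the pattern succeeds.
The match spans [2:14] → '1ipppOi33nu5'.
Captured: group 1 = '3nu5'.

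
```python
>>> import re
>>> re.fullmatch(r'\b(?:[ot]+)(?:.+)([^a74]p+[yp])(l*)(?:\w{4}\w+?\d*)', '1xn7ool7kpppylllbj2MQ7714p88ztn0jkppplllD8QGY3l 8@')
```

`re.fullmatch` is like wrapping the pattern in `^…$` (in single-line mode).
Here the string isn't matched end-to-end, so the call returns None.

None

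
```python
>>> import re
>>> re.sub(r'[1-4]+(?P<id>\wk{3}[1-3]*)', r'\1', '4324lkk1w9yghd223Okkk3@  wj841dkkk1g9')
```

This matches one or more of a character in [1-4]; then a word character, then exactly 3 of a literal 'k', then zero or more of a character in [1-3] (captured as 'id').
Matches: at [14:22] → '223Okkk3'; at [28:35] → '41dkkk1'.
The replacement refers to a captured group, so each match is rewritten using its own captured text.

'4324lkk1w9yghdOkkk3@  wj8dkkk1g9'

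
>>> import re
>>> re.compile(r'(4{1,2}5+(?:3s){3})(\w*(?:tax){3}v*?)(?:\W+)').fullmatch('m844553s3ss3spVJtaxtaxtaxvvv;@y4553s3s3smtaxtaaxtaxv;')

`fullmatch` succeeds only if the pattern covers the string from start to end.
Here the string isn't matched end-to-end, so the call returns None.

None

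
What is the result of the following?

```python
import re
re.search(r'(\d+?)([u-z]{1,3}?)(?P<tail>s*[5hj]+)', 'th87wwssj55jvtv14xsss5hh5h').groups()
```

Pattern: one or more of a digit (lazy) (captured); then 1 to 3 of a character in [u-z] (lazy) (captured); then zero or more of a literal 's', then one or more of one of [5hj] (captured as 'tail').
Unlike `match`, `search` isn't anchored — it looks for the pattern anywhere in the string.
The match spans [2:12] → '87wwssj55j'.
Captured: group 1 = '87', group 2 = 'ww', group 3 = 'ssj55j'.

('87', 'ww', 'ssj55j')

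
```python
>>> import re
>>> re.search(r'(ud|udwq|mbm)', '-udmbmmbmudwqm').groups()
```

The match spans [1:3] → 'ud'.
Captured: group 1 = 'ud'.

('ud',)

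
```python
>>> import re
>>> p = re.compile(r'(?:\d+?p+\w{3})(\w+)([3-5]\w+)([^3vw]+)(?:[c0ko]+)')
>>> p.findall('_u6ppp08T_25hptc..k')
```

This matches one or more of a digit (lazy), then one or more of the literal 'p', then exactly 3 of a word character (non-capturing group); then one or more of a word character (captured); then a character in [3-5], then one or more of a word character (captured); then one or more of any character except [3vw] (captured); then one or more of one of [c0ko] (non-capturing group).
Scanning left to right: at [2:19] match '6ppp08T_25hptc..k', groups = ('_2', '5hptc', '..').
Multiple groups make `findall` return tuples — one 3-tuple for the one match.

[('_2', '5hptc', '..')]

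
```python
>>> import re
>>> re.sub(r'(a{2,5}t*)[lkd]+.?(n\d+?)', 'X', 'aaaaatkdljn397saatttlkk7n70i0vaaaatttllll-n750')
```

Pattern: 2 to 5 of a literal 'a', then zero or more of the literal 't' (captured); then one or more of one of [lkd], then optionally any character; then a literal 'n', then one or more of a digit (lazy) (captured).
A `+?`/`*?`/`{m,n}?` starts at its minimum and grows only as far as needed for what follows to match.
Matches: at [0:12] → 'aaaaatkdljn3'; at [15:26] → 'aatttlkk7n7'; at [30:44] → 'aaaatttllll-n7'.
`sub` substitutes 'X' at each match site.

'X97sX0i0vX50'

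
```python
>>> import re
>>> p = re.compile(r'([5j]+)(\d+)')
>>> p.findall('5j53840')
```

2 groups means the one result is a tuple of 2 captured strings — 1 here.

[('5j5', '3840')]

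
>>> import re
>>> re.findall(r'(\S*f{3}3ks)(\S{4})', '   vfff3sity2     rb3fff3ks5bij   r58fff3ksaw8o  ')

[('rb3fff3ks', '5bij'), ('r58fff3ks', 'aw8o')]

With 2 capturing groups, `findall` returns a 2-tuple per match.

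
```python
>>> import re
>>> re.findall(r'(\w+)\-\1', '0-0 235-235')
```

A backreference is literal: `\1` must see the identical characters the first group matched.
Scanning left to right: at [0:3] match '0-0', group 1 = '0'; at [4:11] match '235-235', group 1 = '235'.
One capturing group, so `findall` returns just the captured substring from each match — 2 in all.

['0', '235']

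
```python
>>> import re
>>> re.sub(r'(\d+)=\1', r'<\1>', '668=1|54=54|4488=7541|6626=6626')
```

The backreference `\1` re-matches whatever the first group consumed, character for character.
Each match is replaced using the text its own group 1 captured.

'668=1|<54>|4488=7541|<6626>'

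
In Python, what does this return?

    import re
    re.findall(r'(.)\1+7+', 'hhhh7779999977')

['h', '9']

`\1` has to match the exact text group 1 already captured.
One capturing group, so `findall` returns just the captured substring from each match — 2 in all.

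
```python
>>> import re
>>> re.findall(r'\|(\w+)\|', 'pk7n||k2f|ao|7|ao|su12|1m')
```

['k2f', '7', 'su12']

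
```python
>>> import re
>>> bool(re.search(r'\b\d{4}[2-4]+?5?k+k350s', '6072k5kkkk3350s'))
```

False

The pattern matches a word boundary (`\b`, zero-width); then exactly 4 of a digit, then one or more of a character in [2-4] (lazy), then optionally the literal '5'; then one or more of a literal 'k'; then the literal 'k3', then the literal '50', then the literal 's'.
`re.search` tries every starting position until one works.
Here no position works, so the call returns None, and `bool(None)` is False.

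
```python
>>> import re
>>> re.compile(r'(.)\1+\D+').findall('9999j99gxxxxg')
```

The backreference `\1` re-matches whatever the first group consumed, character for character.
Matches: at [0:5] match '9999j', group 1 = '9'; at [5:13] match '99gxxxxg', group 1 = '9'.
Because there's exactly one group, `findall` drops the full match and keeps group 1 from each hit.

['9', '9']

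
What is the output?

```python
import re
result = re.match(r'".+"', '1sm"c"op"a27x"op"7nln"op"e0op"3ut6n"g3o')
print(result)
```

None

`re.match` won't scan ahead — the pattern has to work from the very first character.
Here position 0 doesn't satisfy it, so the call returns None.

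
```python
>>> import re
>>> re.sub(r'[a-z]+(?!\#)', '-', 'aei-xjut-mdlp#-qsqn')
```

The negative lookaround is zero-width — it rules out positions where the adjacent text would match, without consuming anything.
Matches: at [0:3] → 'aei'; at [4:8] → 'xjut'; at [9:12] → 'mdl'; at [15:19] → 'qsqn'.
Every occurrence is swapped for '-'.

'-----p#--'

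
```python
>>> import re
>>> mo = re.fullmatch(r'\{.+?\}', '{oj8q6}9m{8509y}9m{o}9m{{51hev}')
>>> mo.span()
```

(0, 31)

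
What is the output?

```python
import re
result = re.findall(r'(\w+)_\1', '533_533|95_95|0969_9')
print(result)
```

The backreference `\1` re-matches whatever the first group consumed, character for character.
Matches: at [0:7] match '533_533', group 1 = '533'; at [8:13] match '95_95', group 1 = '95'; at [17:20] match '9_9', group 1 = '9'.
With a single group, `findall` returns only what that group captured — 3 items.

['533', '95', '9']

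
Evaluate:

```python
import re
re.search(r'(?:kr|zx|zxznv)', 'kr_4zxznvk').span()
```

(0, 2)

`re.search` scans for the first position where the pattern succeeds.
The match spans [0:2] → 'kr'.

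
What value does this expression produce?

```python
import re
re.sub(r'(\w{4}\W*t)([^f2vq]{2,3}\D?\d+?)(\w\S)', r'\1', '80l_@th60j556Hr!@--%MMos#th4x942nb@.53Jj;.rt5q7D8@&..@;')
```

'80l_@tHr!@--%MMos#tnb@.53Jj;.rt5q7D8@&..@;'

Pattern: exactly 4 of a word character, then zero or more of a non-word character, then the literal 't' (captured); then 2 to 3 of any character except [f2vq], then optionally a non-digit, then one or more of a digit (lazy) (captured); then a word character, then a non-whitespace character (captured).
With the lazy modifier that quantifier settles for the fewest repetitions that let the rest of the pattern succeed (the atoms after it are unaffected and can still be greedy).
Matches: at [0:13] → '80l_@th60j556'; at [20:32] → 'MMos#th4x942'.
`\1` in the replacement pulls in group 1's text for each match.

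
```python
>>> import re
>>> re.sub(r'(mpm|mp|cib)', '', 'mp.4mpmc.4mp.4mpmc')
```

The regex engine tests alternatives in the order written; an earlier branch that matches wins even if a later one would match more.
Matches: at [0:2] → 'mp'; at [4:7] → 'mpm'; at [10:12] → 'mp'; at [14:17] → 'mpm'.
`sub` substitutes '' at each match site.

'.4c.4.4c'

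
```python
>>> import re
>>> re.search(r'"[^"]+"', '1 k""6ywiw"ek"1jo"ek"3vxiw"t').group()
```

The match spans [4:11] → '"6ywiw"'.

'"6ywiw"'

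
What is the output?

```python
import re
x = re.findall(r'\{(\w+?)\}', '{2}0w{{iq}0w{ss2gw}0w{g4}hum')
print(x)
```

Because there's exactly one group, `findall` drops the full match and keeps group 1 from each hit.

['2', 'iq', 'ss2gw', 'g4']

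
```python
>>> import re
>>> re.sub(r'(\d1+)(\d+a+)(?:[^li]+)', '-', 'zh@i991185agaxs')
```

'zh@i9-'

This matches a digit, then one or more of a literal '1' (captured); then one or more of a digit, then one or more of the literal 'a' (captured); then one or more of any character except [li] (non-capturing group).
Matches: at [5:15] → '91185agaxs'.
Every occurrence is swapped for '-'.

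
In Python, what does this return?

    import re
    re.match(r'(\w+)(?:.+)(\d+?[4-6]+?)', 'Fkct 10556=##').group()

This matches one or more of a word character (captured); then one or more of any character (non-capturing group); then one or more of a digit (lazy), then one or more of a character in [4-6] (lazy) (captured).
`re.match` won't scan ahead — the pattern has to work from the very first character.
The match spans [0:10] → 'Fkct 10556'.
Captured: group 1 = 'Fkct', group 2 = '56'.

'Fkct 10556'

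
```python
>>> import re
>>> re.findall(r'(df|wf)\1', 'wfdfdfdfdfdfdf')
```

`\1` is not a pattern — it's the concrete string captured by group 1, re-applied verbatim.
One capturing group, so `findall` returns just the captured substring from each match — 3 in all.

['df', 'df', 'df']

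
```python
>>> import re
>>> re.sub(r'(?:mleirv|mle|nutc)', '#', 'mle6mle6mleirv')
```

Branches in `(...|...)` are attempted left-to-right; the first branch that allows the whole pattern to succeed is taken.
Matches: at [0:3] → 'mle'; at [4:7] → 'mle'; at [8:14] → 'mleirv'.
Every occurrence is swapped for '#'.

'#6#6#'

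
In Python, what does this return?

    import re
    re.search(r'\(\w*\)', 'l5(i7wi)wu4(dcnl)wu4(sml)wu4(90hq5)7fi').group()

'(i7wi)'

Unlike `match`, `search` isn't anchored — it looks for the pattern anywhere in the string.
The match spans [2:8] → '(i7wi)'.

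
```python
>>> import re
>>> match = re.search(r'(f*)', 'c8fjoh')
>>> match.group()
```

The pattern matches zero or more of a literal 'f' (captured).
Unlike `match`, `search` isn't anchored — it looks for the pattern anywhere in the string.
The match spans [0:0] → ''.
Captured: group 1 = ''.

''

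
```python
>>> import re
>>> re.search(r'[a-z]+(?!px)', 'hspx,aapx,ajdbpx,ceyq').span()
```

The negative lookahead/lookbehind blocks any match where the forbidden context is present.
The match spans [0:4] → 'hspx'.

(0, 4)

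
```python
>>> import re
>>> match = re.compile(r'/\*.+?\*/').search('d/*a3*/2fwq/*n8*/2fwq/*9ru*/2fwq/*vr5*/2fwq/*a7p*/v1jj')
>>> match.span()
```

(1, 7)

The `?` after the quantifier makes it lazy — it takes as little as possible before letting the rest of the pattern try.
The match spans [1:7] → '/*a3*/'.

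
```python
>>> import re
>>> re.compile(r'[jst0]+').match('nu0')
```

Pattern: one or more of one of [jst0].
With `match`, the pattern is implicitly anchored at the beginning.
Here the string doesn't start with a match, so the call returns None.

None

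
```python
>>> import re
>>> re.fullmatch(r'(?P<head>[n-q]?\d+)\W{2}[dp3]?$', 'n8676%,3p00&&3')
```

None

`fullmatch` succeeds only if the pattern covers the string from start to end.
Here the pattern can't cover the whole string, so the call returns None.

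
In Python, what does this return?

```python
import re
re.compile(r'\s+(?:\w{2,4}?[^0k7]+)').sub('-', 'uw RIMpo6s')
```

Pattern: one or more of whitespace; then 2 to 4 of a word character (lazy), then one or more of any character except [0k7] (non-capturing group).
Matches: at [2:10] → ' RIMpo6s'.
Every occurrence is swapped for '-'.

'uw-'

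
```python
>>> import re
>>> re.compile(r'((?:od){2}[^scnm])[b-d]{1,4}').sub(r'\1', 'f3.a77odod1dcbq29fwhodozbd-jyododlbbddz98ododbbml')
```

'f3.a77odod1q29fwhodozbd-jyododlz98ododbml'

`\1` in the replacement pulls in group 1's text for each match.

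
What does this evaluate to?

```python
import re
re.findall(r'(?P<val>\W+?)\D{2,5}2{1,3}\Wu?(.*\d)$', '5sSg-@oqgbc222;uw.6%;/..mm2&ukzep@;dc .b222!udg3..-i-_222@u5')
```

[('-@', 'w.6%;/..mm2&ukzep@;dc .b222!udg3..-i-_222@u5')]

The pattern matches one or more of a non-word character (lazy) (captured as 'val'); then 2 to 5 of a non-digit, then 1 to 3 of a literal '2'; then a non-word character, then optionally a literal 'u'; then zero or more of any character, then a digit (captured); then anchored at the end.
Matches: at [4:60] match '-@oqgbc222;uw.6%;/..mm2&ukzep@;dc .b222!udg3..-i-_222@u5', groups = ('-@', 'w.6%;/..mm2&ukzep@;dc .b222!udg3..-i-_222@u5').
2 groups means the one result is a tuple of 2 captured strings — 1 here.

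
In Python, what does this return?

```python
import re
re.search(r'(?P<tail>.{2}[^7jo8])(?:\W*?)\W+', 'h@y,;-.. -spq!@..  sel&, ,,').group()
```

'h@y,;-.. -'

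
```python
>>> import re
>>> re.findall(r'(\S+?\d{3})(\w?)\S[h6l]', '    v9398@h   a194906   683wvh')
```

This matches one or more of a non-whitespace character (lazy), then exactly 3 of a digit (captured); then optionally a word character (captured); then a non-whitespace character, then one of [h6l].
A `+?`/`*?`/`{m,n}?` starts at its minimum and grows only as far as needed for what follows to match.
Walking the string: at [4:11] match 'v9398@h', groups = ('v939', '8'); at [14:21] match 'a194906', groups = ('a194', '9').
2 groups means each result is a tuple of 2 captured strings — 2 here.

[('v939', '8'), ('a194', '9')]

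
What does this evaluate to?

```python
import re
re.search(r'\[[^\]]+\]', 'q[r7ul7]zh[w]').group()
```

'[r7ul7]'

Unlike `match`, `search` isn't anchored — it looks for the pattern anywhere in the string.
The match spans [1:8] → '[r7ul7]'.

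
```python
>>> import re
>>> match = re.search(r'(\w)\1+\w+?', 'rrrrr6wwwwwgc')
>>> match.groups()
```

('r',)

The match spans [0:6] → 'rrrrr6'.
Captured: group 1 = 'r'.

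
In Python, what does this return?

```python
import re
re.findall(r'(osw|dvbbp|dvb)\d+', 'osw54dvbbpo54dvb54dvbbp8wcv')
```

['osw', 'dvb', 'dvbbp']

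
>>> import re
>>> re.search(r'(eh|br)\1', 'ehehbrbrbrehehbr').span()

(0, 4)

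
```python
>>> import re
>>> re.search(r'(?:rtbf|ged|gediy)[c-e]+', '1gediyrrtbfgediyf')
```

`search` walks the string left to right and returns the first match it finds.
Here no position works, so the call returns None.

None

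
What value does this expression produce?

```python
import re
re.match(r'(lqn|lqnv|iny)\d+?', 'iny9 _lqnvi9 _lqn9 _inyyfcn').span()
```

With `match`, the pattern is implicitly anchored at the beginning.
The match spans [0:4] → 'iny9'.
Captured: group 1 = 'iny'.

(0, 4)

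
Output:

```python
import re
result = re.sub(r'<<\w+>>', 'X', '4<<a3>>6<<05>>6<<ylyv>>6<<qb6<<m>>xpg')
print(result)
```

4X6X6X6<<qb6Xxpg

Matches: at [1:7] → '<<a3>>'; at [8:14] → '<<05>>'; at [15:23] → '<<ylyv>>'; at [29:34] → '<<m>>'.
Every occurrence is swapped for 'X'.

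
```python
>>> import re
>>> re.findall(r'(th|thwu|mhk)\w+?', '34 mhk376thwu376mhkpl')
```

['mhk', 'th', 'mhk']

Branches in `(...|...)` are attempted left-to-right; the first branch that allows the whole pattern to succeed is taken.
One capturing group, so `findall` returns just the captured substring from each match — 3 in all.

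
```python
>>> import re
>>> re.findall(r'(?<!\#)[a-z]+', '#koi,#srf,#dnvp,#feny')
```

The negative lookahead/lookbehind blocks any match where the forbidden context is present.
No capturing groups, so `findall` returns the 4 full match strings.

['oi', 'rf', 'nvp', 'eny']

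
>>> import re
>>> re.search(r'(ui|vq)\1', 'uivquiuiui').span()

The backreference `\1` re-matches whatever the first group consumed, character for character.
`search` walks the string left to right and returns the first match it finds.
The match spans [4:8] → 'uiui'.
Captured: group 1 = 'ui'.

(4, 8)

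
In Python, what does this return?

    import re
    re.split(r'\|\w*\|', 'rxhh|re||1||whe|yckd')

Matches to split on: at [4:8] → '|re|'; at [8:11] → '|1|'; at [11:16] → '|whe|'.
Splitting on the pattern gives 4 pieces.

['rxhh', '', '', 'yckd']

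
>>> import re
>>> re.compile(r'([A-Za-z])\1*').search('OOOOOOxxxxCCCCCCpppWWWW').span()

The backreference `\1` re-matches whatever the first group consumed, character for character.
`re.search` scans for the first position where the pattern succeeds.
The match spans [0:6] → 'OOOOOO'.
Captured: group 1 = 'O'.

(0, 6)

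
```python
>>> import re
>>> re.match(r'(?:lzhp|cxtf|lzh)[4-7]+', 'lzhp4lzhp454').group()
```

'lzhp4'

`match` is anchored at position 0; if the pattern doesn't fit there, it returns None.
The match spans [0:5] → 'lzhp4'.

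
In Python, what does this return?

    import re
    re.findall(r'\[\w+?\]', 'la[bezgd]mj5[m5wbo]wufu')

Matches: at [2:9] → '[bezgd]'; at [12:19] → '[m5wbo]'.
No capturing groups, so `findall` returns the 2 full match strings.

['[bezgd]', '[m5wbo]']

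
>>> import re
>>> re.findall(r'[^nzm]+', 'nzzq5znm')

The pattern matches one or more of any character except [nzm].
Matches: at [3:5] → 'q5'.
With no groups in the pattern, `findall` gives back each whole match — 1 here.

['q5']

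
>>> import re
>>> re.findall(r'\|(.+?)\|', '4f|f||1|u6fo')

['f', '1']

`findall` collects group 1 from each match (2 total).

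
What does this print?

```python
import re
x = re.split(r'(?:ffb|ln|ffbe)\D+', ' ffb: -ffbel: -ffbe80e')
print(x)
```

Matches to split on: at [1:19] → 'ffb: -ffbel: -ffbe'.
`split` removes every match and returns the 2 fragments in between.

[' ', '80e']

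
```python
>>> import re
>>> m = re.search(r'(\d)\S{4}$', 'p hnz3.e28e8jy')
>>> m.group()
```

The match spans [9:14] → '8e8jy'.

'8e8jy'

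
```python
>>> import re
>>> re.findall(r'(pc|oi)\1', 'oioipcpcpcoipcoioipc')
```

A backreference is literal: `\1` must see the identical characters the first group matched.
Walking the string: at [0:4] match 'oioi', group 1 = 'oi'; at [4:8] match 'pcpc', group 1 = 'pc'; at [14:18] match 'oioi', group 1 = 'oi'.
`findall` collects group 1 from each match (3 total).

['oi', 'pc', 'oi']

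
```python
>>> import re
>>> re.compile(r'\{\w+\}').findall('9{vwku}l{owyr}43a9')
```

['{vwku}', '{owyr}']

Matches: at [1:7] → '{vwku}'; at [8:14] → '{owyr}'.
Since nothing is captured, `findall` lists the 2 matched substrings directly.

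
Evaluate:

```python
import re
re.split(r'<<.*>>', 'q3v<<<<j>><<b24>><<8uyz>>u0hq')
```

['q3v', 'u0hq']

`split` removes every match and returns the 2 fragments in between.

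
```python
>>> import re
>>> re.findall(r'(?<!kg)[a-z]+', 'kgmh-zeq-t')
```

A negative assertion filters positions out without eating any characters.
With no groups in the pattern, `findall` gives back each whole match — 3 here.

['kgmh', 'zeq', 't']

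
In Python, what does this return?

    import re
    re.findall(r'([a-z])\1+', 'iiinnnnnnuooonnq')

['i', 'n', 'o', 'n']

The backreference `\1` re-matches whatever the first group consumed, character for character.
Walking the string: at [0:3] match 'iii', group 1 = 'i'; at [3:9] match 'nnnnnn', group 1 = 'n'; at [10:13] match 'ooo', group 1 = 'o'; at [13:15] match 'nn', group 1 = 'n'.
`findall` collects group 1 from each match (4 total).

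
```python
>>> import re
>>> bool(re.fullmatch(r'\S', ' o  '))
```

False

Pattern: a non-whitespace character.
For `fullmatch`, every character of the input must be accounted for by the pattern.
Here the string isn't matched end-to-end, so the call returns None, and `bool(None)` is False.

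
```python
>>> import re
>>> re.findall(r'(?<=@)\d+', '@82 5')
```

['82']

Lookahead/lookbehind check context without consuming it, so the matched span excludes the asserted characters.
With no groups in the pattern, `findall` gives back each whole match — 1 here.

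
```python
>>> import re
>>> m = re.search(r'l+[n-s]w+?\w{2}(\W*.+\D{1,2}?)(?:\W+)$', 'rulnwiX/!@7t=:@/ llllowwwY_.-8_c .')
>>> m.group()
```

'lnwiX/!@7t=:@/ llllowwwY_.-8_c .'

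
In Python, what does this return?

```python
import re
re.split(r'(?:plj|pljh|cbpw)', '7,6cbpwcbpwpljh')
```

['7,6', '', '', 'h']

The regex engine tests alternatives in the order written; an earlier branch that matches wins even if a later one would match more.
Matches to split on: at [3:7] → 'cbpw'; at [7:11] → 'cbpw'; at [11:14] → 'plj'.
The string is cut at each match, leaving 4 pieces.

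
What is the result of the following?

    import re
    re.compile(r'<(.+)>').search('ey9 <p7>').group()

'<p7>'

`search` walks the string left to right and returns the first match it finds.
The match spans [4:8] → '<p7>'.
Captured: group 1 = 'p7'.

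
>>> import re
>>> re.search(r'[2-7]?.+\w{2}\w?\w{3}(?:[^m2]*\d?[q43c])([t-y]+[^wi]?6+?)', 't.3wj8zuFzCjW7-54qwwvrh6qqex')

Pattern: optionally a character in [2-7], then one or more of any character; then exactly 2 of a word character, then optionally a word character, then exactly 3 of a word character; then zero or more of any character except [m2], then optionally a digit, then one of [q43c] (non-capturing group); then one or more of a character in [t-y], then optionally any character except [wi], then one or more of the literal '6' (lazy) (captured).
Here nothing in the string fits, so the call returns None.

None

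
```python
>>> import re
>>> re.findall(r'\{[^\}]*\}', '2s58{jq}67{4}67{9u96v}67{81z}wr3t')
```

['{jq}', '{4}', '{9u96v}', '{81z}']

Scanning left to right: at [4:8] → '{jq}'; at [10:13] → '{4}'; at [15:22] → '{9u96v}'; at [24:29] → '{81z}'.
With no groups in the pattern, `findall` gives back each whole match — 4 here.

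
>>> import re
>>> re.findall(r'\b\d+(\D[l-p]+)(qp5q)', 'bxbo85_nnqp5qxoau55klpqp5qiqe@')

The pattern matches a word boundary (`\b`, zero-width); then one or more of a digit; then a non-digit, then one or more of a character in [l-p] (captured); then the literal 'qp', then the literal '5q' (captured).
Multiple groups make `findall` return tuples — one 2-tuple for each match.
Nothing in the string satisfies the pattern, so the list is empty.

[]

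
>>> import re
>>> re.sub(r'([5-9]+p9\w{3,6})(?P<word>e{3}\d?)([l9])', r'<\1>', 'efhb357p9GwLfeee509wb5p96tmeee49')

'efhb357p9GwLfeee509wb<5p96tm>'

The pattern matches one or more of a character in [5-9], then the literal 'p9', then 3 to 6 of a word character (captured); then exactly 3 of the literal 'e', then optionally a digit (captured as 'word'); then one of [l9] (captured).
Matches: at [21:32] → '5p96tmeee49'.
`\1` in the replacement pulls in group 1's text for each match.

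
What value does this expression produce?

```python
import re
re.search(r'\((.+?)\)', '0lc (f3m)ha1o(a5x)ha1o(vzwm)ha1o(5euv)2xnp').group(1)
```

Because the quantifier is non-greedy, it stops expanding at the earliest point where the rest of the pattern can succeed.
Unlike `match`, `search` isn't anchored — it looks for the pattern anywhere in the string.
The match spans [4:9] → '(f3m)'.
Captured: group 1 = 'f3m'.

'f3m'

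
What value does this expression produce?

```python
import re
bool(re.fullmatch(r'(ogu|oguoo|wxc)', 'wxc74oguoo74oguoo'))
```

False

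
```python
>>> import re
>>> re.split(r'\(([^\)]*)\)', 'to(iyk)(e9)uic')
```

['to', 'iyk', '', 'e9', 'uic']

`re.split` interleaves the captured-group text with the surrounding fragments.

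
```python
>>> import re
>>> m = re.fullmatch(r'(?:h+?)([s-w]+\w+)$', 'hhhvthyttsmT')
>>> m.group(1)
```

'vthyttsmT'

The pattern matches one or more of a literal 'h' (lazy) (non-capturing group); then one or more of a character in [s-w], then one or more of a word character (captured); then anchored at the end.
`re.fullmatch` is like wrapping the pattern in `^…$` (in single-line mode).
The match spans [0:12] → 'hhhvthyttsmT'.
Captured: group 1 = 'vthyttsmT'.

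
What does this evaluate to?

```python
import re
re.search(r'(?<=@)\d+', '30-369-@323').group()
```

'323'

The lookaround is zero-width — it requires the adjacent text to match without consuming it, so the asserted text isn't part of the match.
The match spans [8:11] → '323'.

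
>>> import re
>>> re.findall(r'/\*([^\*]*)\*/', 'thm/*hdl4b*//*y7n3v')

Walking the string: at [3:12] match '/*hdl4b*/', group 1 = 'hdl4b'.
One capturing group, so `findall` returns just the captured substring from the one match — 1 in all.

['hdl4b']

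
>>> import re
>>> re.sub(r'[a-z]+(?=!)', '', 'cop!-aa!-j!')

'!-!-!'

The `(?=…)`/`(?<=…)` assertion just peeks at neighbouring text; it doesn't advance the match position.
Matches: at [0:3] → 'cop'; at [5:7] → 'aa'; at [9:10] → 'j'.
Each match is replaced by ''.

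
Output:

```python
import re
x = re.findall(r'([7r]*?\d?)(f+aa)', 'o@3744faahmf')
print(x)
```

Pattern: zero or more of one of [7r] (lazy), then optionally a digit (captured); then one or more of a literal 'f', then the literal 'aa' (captured).
Walking the string: at [5:9] match '4faa', groups = ('4', 'faa').
2 groups means the one result is a tuple of 2 captured strings — 1 here.

[('4', 'faa')]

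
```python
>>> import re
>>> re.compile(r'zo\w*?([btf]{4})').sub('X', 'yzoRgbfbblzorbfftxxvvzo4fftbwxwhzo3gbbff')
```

'yXlXxxvvXwxwhX'

Because the quantifier is non-greedy, it stops expanding at the earliest point where the rest of the pattern can succeed.
`sub` substitutes 'X' at each match site.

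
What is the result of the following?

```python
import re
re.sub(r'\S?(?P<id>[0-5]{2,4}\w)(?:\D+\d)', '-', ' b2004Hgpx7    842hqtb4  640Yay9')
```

This matches optionally a non-whitespace character; then 2 to 4 of a character in [0-5], then a word character (captured as 'id'); then one or more of a non-digit, then a digit (non-capturing group).
Matches: at [1:11] → 'b2004Hgpx7'; at [15:23] → '842hqtb4'; at [25:32] → '640Yay9'.
Every occurrence is swapped for '-'.

' -    -  -'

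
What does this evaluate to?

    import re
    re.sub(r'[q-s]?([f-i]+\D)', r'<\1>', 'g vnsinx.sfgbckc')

'<g >vn<in>x.<fgb>ckc'

Each match is replaced using the text its own group 1 captured.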